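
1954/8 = 977/4 = 244.25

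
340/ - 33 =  - 340/33 = - 10.30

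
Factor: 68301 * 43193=2950125093 = 3^2*47^1*919^1*7589^1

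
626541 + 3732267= 4358808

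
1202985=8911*135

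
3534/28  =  126+3/14 =126.21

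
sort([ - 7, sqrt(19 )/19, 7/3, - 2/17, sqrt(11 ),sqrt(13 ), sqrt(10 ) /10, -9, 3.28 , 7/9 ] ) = [-9,-7, - 2/17, sqrt (19) /19,  sqrt(10)/10, 7/9 , 7/3, 3.28, sqrt(11 ), sqrt(13)]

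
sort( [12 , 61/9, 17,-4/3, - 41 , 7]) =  [ - 41, -4/3, 61/9, 7,  12,17]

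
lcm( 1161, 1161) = 1161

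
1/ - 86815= -1+86814/86815 =- 0.00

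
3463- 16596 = -13133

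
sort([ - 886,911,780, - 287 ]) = [ - 886,-287, 780,911]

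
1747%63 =46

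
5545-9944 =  - 4399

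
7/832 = 7/832 = 0.01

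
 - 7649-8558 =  - 16207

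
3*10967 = 32901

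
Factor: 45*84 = 2^2*3^3*5^1*7^1 = 3780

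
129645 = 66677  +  62968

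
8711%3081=2549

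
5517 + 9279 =14796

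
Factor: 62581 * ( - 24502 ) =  - 2^1*12251^1*62581^1 = - 1533359662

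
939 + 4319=5258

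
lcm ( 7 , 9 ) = 63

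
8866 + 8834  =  17700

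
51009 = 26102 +24907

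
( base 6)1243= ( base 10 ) 315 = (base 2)100111011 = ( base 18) h9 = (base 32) 9r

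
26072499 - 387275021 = -361202522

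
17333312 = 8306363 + 9026949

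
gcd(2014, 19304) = 38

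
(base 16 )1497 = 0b1010010010111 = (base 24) 93f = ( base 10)5271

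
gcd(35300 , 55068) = 1412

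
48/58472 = 6/7309 = 0.00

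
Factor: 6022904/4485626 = 2^2*109^1* 6907^1*2242813^( - 1) = 3011452/2242813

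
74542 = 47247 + 27295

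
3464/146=1732/73 = 23.73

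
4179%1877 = 425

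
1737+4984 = 6721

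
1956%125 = 81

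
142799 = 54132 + 88667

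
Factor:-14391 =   -  3^3*13^1*41^1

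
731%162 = 83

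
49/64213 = 49/64213 = 0.00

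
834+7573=8407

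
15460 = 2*7730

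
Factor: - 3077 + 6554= 3^1*19^1 * 61^1 = 3477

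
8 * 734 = 5872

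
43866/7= 43866/7 = 6266.57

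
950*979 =930050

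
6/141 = 2/47 = 0.04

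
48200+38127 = 86327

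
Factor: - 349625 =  - 5^3*2797^1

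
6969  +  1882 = 8851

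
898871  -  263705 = 635166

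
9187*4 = 36748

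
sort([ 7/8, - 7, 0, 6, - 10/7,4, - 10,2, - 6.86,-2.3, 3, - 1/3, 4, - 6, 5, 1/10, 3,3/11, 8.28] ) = [ - 10, - 7,  -  6.86 ,  -  6, - 2.3, - 10/7, - 1/3, 0, 1/10, 3/11,  7/8,2, 3, 3,4,4,  5, 6, 8.28]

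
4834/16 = 302 + 1/8 =302.12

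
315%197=118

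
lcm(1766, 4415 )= 8830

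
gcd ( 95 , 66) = 1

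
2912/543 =2912/543 = 5.36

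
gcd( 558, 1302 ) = 186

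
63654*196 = 12476184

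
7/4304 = 7/4304 = 0.00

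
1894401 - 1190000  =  704401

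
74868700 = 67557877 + 7310823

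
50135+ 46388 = 96523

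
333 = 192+141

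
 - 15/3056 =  - 15/3056 = -0.00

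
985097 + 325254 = 1310351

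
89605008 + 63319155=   152924163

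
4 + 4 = 8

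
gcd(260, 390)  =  130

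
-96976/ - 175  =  554  +  26/175 =554.15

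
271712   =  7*38816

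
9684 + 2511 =12195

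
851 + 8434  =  9285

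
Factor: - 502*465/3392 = -116715/1696 =- 2^(-5) * 3^1*5^1*31^1*53^(- 1)*251^1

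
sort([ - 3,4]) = [-3, 4]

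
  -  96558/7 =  - 13794= - 13794.00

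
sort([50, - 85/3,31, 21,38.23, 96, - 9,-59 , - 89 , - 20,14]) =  [ - 89, - 59, - 85/3, - 20, - 9, 14,  21,31,38.23,  50, 96]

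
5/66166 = 5/66166 = 0.00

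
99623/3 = 33207+2/3 = 33207.67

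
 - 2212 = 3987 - 6199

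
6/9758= 3/4879 = 0.00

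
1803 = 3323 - 1520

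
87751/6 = 14625+1/6 = 14625.17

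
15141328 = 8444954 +6696374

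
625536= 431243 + 194293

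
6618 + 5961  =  12579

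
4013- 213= 3800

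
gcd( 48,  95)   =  1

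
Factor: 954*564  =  2^3*3^3* 47^1*53^1 =538056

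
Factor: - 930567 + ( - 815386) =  - 1745953 = - 11^1*23^1*67^1*103^1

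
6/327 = 2/109 = 0.02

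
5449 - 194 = 5255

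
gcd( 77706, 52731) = 27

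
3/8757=1/2919 = 0.00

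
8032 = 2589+5443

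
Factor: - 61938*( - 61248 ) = 3793578624  =  2^7*3^4*11^1*29^1*31^1 * 37^1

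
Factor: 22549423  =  13^1 * 131^1 * 13241^1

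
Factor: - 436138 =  - 2^1 *218069^1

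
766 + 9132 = 9898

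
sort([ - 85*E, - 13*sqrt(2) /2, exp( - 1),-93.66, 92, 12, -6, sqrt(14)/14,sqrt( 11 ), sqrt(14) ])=[ - 85*E, - 93.66, - 13*sqrt( 2 )/2,-6,sqrt(14) /14, exp ( - 1 ), sqrt( 11),sqrt(14 ), 12,92] 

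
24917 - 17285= 7632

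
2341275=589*3975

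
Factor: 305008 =2^4*11^1*1733^1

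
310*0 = 0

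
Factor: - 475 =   -  5^2*19^1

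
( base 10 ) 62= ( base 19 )35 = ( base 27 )28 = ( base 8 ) 76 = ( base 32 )1U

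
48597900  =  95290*510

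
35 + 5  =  40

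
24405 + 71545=95950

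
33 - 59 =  - 26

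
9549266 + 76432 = 9625698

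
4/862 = 2/431=0.00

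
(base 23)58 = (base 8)173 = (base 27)4F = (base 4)1323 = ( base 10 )123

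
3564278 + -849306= 2714972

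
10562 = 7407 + 3155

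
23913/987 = 24  +  75/329 = 24.23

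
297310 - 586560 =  - 289250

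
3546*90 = 319140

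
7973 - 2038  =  5935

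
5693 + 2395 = 8088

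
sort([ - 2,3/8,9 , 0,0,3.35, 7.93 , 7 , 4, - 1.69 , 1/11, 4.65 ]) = [ - 2, - 1.69,0, 0,1/11,  3/8,  3.35,4,4.65, 7, 7.93 , 9]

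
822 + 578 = 1400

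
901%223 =9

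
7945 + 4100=12045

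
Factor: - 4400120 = -2^3*5^1*41^1*2683^1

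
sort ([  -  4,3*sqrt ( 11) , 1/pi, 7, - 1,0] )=[  -  4 , - 1, 0,1/pi , 7, 3*sqrt( 11)]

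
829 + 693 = 1522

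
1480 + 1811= 3291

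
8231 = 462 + 7769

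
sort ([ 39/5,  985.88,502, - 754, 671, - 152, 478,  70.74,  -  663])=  [ - 754 , - 663, - 152,39/5,70.74, 478,  502,671, 985.88 ] 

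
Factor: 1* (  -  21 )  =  -21 = - 3^1*7^1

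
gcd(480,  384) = 96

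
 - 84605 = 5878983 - 5963588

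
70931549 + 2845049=73776598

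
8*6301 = 50408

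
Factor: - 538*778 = -2^2*269^1 *389^1= -418564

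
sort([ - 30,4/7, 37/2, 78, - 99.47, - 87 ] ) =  [ - 99.47, - 87, - 30, 4/7, 37/2, 78]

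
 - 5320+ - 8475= -13795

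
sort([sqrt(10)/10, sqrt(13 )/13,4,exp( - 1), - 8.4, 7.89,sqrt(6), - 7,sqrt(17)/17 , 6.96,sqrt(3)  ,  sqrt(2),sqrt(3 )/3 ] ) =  [- 8.4, - 7, sqrt(17)/17,sqrt( 13)/13 , sqrt (10 ) /10, exp(-1), sqrt(3 )/3 , sqrt ( 2) , sqrt(3),sqrt( 6) , 4,6.96, 7.89]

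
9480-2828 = 6652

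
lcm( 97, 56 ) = 5432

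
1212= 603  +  609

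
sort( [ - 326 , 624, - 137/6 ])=[ - 326 ,- 137/6,624] 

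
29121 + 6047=35168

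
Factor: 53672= 2^3*6709^1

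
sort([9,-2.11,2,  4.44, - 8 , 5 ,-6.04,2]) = [  -  8, - 6.04,-2.11,2, 2,4.44,5,9]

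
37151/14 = 37151/14 = 2653.64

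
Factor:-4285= -5^1*857^1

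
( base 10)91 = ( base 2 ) 1011011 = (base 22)43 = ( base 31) 2T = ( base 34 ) 2N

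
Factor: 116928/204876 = 464/813 = 2^4* 3^( - 1)*29^1*271^( - 1 ) 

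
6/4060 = 3/2030 = 0.00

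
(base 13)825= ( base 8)2547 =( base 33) 18U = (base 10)1383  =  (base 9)1806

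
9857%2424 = 161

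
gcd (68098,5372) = 158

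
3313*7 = 23191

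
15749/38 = 414 + 17/38 = 414.45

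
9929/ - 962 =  - 11 + 653/962 =- 10.32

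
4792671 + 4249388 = 9042059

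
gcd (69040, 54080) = 80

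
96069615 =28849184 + 67220431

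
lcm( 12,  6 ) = 12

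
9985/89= 112  +  17/89 =112.19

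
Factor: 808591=7^1*115513^1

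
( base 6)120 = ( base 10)48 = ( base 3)1210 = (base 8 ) 60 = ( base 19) 2A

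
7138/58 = 123 + 2/29 = 123.07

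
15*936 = 14040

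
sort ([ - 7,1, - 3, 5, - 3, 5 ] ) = [ - 7,-3, - 3,1, 5,5 ] 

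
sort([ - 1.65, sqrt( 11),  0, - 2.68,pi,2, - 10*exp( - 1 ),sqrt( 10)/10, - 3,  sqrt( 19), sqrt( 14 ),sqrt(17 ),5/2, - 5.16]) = [ - 5.16, - 10*exp( - 1),-3, - 2.68, - 1.65,0,sqrt( 10)/10,  2, 5/2,pi, sqrt( 11 ), sqrt( 14 ),sqrt ( 17),sqrt( 19)]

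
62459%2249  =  1736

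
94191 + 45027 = 139218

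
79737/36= 26579/12 = 2214.92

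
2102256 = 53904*39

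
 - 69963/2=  - 34982 + 1/2= - 34981.50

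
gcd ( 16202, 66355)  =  1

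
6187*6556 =40561972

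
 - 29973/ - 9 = 3330 + 1/3 = 3330.33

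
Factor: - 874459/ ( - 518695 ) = 5^( - 1)*227^( - 1 ) * 457^( - 1 )*874459^1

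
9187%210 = 157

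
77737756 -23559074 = 54178682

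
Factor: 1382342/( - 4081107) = -2^1*3^ ( - 1)*13^1*79^1*101^( - 1 )*673^1*13469^( -1 ) 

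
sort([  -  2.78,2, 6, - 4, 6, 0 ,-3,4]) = [- 4, - 3, - 2.78,  0,2 , 4, 6,6]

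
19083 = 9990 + 9093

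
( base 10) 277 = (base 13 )184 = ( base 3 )101021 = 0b100010101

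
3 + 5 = 8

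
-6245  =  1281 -7526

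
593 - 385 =208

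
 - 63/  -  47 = 1 + 16/47  =  1.34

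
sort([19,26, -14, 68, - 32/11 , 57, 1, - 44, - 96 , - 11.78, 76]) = [ - 96, - 44,-14, - 11.78, - 32/11 , 1,19,26 , 57,68,76]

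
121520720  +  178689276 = 300209996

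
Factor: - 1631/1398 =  - 2^( - 1)*3^( - 1 )*7^1 = - 7/6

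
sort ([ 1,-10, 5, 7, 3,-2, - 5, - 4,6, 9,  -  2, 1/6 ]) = [ - 10, - 5, - 4, - 2, - 2,1/6,  1, 3, 5, 6, 7, 9 ]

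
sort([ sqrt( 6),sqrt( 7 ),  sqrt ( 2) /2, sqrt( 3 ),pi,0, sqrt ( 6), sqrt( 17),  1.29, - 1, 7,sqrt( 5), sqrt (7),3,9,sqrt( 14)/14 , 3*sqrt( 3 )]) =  [ - 1,0,sqrt( 14) /14,sqrt( 2)/2, 1.29,sqrt(3 ),sqrt( 5),sqrt( 6 ),sqrt(6 ),sqrt( 7 ), sqrt(7 ),3,pi,  sqrt( 17 ),3* sqrt(3) , 7, 9 ] 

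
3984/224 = 249/14= 17.79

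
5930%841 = 43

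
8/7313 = 8/7313 = 0.00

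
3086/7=3086/7 = 440.86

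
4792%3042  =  1750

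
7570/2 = 3785 = 3785.00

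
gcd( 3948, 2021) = 47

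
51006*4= 204024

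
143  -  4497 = - 4354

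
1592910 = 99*16090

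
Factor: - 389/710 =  - 2^( - 1 ) * 5^( - 1)* 71^(-1)*389^1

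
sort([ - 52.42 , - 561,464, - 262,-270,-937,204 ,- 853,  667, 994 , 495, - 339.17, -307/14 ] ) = [ - 937  , - 853,-561, - 339.17, - 270 ,  -  262, - 52.42,- 307/14, 204,464,495, 667,994]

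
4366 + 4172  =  8538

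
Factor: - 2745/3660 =-3/4   =  - 2^( - 2)*3^1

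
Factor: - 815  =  -5^1*163^1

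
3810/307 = 3810/307 = 12.41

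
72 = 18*4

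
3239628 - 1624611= 1615017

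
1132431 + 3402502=4534933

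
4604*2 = 9208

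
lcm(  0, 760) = 0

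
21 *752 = 15792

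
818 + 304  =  1122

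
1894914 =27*70182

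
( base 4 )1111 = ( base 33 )2j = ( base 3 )10011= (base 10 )85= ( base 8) 125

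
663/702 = 17/18=   0.94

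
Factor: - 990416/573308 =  - 247604/143327 = - 2^2*7^1*17^( - 1 )*37^1* 239^1*8431^(-1) 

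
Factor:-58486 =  - 2^1*29243^1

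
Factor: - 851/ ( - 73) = 23^1  *37^1 * 73^( - 1) 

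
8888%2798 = 494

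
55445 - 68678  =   - 13233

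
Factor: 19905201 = 3^2* 2211689^1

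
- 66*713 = -47058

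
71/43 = 71/43 = 1.65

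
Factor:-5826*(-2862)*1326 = 2^3*3^5*13^1 *17^1*53^1*971^1 = 22109739912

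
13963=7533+6430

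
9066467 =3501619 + 5564848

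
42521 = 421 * 101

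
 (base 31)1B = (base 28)1E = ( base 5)132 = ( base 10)42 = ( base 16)2A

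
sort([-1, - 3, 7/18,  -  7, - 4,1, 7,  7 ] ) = [ - 7, - 4,-3, - 1 , 7/18,1 , 7,7]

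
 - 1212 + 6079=4867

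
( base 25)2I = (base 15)48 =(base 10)68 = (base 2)1000100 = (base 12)58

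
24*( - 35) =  - 840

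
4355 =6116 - 1761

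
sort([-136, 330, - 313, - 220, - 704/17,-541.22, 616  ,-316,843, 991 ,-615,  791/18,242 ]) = [-615,-541.22, - 316, - 313 , - 220, - 136,-704/17,791/18 , 242,330, 616,  843,991]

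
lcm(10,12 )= 60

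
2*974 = 1948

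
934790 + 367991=1302781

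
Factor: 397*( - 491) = - 194927=-  397^1*491^1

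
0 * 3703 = 0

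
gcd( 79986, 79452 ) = 6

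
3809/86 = 44  +  25/86= 44.29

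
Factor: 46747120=2^4*5^1 * 7^1* 83477^1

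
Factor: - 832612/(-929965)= 2^2*5^(  -  1)*11^1*127^1 * 149^1*185993^( - 1 )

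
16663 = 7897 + 8766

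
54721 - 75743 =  - 21022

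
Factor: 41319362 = 2^1*7^1 * 23^1*128321^1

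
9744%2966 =846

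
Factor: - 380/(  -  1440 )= 2^( - 3 ) * 3^(-2)*19^1=19/72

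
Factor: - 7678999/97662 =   -  2^(-1) * 3^(-1 )*41^(  -  1 ) *397^(-1 ) * 7678999^1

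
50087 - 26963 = 23124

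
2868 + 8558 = 11426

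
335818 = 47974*7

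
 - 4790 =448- 5238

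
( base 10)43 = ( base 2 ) 101011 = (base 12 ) 37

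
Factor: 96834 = 2^1*3^1*16139^1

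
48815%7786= 2099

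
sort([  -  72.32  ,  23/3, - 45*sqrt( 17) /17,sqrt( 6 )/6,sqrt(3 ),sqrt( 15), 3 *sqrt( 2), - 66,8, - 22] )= [ - 72.32, - 66 , - 22 ,  -  45*sqrt (17) /17,sqrt ( 6)/6,sqrt( 3), sqrt(15), 3*sqrt(2), 23/3, 8]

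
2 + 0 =2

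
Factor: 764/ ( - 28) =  - 7^(-1 )*191^1 =- 191/7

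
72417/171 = 423 + 28/57= 423.49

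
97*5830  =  565510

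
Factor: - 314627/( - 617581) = 701^( - 1 )*881^(-1)*314627^1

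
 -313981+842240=528259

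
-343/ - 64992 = 343/64992 = 0.01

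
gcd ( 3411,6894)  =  9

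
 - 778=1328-2106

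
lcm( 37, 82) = 3034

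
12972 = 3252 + 9720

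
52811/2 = 26405  +  1/2 = 26405.50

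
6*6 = 36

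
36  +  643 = 679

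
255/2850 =17/190 = 0.09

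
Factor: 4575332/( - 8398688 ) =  - 2^( - 3)*59^1*19387^1*262459^( - 1 ) = - 1143833/2099672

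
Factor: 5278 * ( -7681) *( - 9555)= 2^1*3^1*5^1*7^3*13^2*29^1*7681^1 = 387362738490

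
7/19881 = 7/19881 = 0.00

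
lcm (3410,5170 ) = 160270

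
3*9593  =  28779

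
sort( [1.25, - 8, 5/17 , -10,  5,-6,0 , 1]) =[ - 10, - 8 , - 6,0,5/17, 1,1.25,5] 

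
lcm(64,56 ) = 448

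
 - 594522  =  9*(- 66058 )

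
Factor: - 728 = - 2^3*7^1*13^1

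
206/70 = 103/35 =2.94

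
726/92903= 726/92903 =0.01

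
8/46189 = 8/46189 = 0.00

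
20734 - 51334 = -30600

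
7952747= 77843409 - 69890662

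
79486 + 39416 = 118902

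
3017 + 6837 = 9854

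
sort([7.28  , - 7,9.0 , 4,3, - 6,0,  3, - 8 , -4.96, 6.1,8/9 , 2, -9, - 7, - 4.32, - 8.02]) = [ - 9, - 8.02, - 8, - 7, - 7, - 6, - 4.96,-4.32, 0,8/9, 2, 3,3,4,6.1 , 7.28,9.0] 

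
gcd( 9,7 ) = 1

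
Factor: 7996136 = 2^3*281^1*3557^1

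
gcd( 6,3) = 3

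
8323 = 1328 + 6995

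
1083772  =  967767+116005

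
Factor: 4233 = 3^1*17^1*83^1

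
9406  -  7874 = 1532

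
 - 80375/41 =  - 80375/41 = - 1960.37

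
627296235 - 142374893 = 484921342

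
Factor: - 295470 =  -2^1*3^2*5^1 * 7^2*67^1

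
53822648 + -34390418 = 19432230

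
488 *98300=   47970400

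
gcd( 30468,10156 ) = 10156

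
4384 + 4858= 9242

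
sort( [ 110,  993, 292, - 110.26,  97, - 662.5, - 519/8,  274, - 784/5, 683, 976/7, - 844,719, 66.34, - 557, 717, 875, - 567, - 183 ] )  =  [- 844, - 662.5, - 567 ,-557, - 183, - 784/5, -110.26, - 519/8,66.34,97, 110,976/7,274, 292,683,717, 719,875, 993 ]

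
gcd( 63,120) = 3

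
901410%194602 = 123002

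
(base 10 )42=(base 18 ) 26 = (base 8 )52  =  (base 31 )1b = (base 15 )2C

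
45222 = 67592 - 22370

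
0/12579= 0 = 0.00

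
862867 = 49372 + 813495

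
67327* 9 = 605943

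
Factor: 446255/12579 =745/21  =  3^( - 1)*5^1*7^(-1)*149^1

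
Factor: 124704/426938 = 144/493 =2^4 * 3^2*17^(-1)*29^ ( - 1 ) 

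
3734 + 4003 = 7737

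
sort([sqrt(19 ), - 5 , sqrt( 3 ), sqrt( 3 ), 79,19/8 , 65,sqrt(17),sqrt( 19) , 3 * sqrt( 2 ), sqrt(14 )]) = [ - 5,sqrt( 3 ),sqrt( 3),19/8,sqrt( 14 ), sqrt(17),3*sqrt (2 ) , sqrt( 19 ), sqrt( 19 ), 65, 79]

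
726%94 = 68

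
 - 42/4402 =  - 1+2180/2201 = - 0.01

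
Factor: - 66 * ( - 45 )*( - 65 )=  - 193050 = -2^1*3^3*5^2 * 11^1*13^1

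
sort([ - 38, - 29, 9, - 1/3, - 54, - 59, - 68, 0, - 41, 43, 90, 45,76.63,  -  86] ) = [ - 86, - 68, -59,- 54 , - 41,-38, - 29, - 1/3, 0  ,  9,  43, 45, 76.63, 90] 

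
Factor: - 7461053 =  - 19^1*67^1*5861^1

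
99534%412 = 242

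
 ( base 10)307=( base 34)91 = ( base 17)111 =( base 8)463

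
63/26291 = 63/26291 = 0.00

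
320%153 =14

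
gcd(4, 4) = 4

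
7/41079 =7/41079 = 0.00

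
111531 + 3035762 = 3147293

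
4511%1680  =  1151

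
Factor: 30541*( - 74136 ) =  - 2^3*3^1*7^1*3089^1*4363^1 = -2264187576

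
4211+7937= 12148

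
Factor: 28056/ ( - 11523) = - 56/23 = -2^3*7^1*23^( - 1 )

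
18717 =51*367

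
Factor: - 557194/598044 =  - 341/366 = - 2^( - 1) * 3^( - 1)*11^1*31^1*61^( -1)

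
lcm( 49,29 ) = 1421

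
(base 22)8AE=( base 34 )3IQ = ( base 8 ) 10012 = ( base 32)40A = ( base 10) 4106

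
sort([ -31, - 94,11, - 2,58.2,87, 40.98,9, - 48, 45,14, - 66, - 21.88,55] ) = [ - 94, - 66, - 48,  -  31,-21.88,- 2 , 9, 11,14,40.98,  45,55,58.2, 87 ] 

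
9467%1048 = 35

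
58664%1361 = 141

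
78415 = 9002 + 69413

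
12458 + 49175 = 61633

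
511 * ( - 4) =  - 2044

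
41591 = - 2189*( - 19 ) 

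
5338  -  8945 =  - 3607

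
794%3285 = 794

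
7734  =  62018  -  54284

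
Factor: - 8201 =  - 59^1*139^1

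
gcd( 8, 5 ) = 1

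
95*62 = 5890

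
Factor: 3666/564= 2^ ( - 1)*13^1 = 13/2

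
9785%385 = 160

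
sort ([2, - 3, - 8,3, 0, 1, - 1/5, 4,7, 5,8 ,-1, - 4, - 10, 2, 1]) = [  -  10, - 8,-4, - 3,-1, - 1/5, 0,  1  ,  1,2, 2, 3 , 4 , 5, 7,8 ] 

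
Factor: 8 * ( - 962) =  - 2^4*13^1*37^1 = - 7696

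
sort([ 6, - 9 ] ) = [ - 9 , 6]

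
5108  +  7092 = 12200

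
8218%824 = 802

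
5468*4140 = 22637520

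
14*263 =3682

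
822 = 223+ 599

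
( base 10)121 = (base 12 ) a1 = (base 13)94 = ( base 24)51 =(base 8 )171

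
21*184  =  3864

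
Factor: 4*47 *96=18048= 2^7 * 3^1*47^1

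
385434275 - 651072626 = -265638351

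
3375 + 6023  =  9398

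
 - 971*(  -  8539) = 8291369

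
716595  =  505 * 1419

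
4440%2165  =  110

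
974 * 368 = 358432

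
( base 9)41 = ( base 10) 37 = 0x25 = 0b100101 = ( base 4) 211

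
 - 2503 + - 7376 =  - 9879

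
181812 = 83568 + 98244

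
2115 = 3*705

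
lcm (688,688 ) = 688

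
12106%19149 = 12106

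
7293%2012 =1257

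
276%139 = 137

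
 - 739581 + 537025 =  -  202556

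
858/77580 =143/12930 = 0.01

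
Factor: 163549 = 41^1 * 3989^1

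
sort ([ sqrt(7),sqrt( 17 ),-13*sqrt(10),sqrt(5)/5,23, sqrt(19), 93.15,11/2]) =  [- 13*sqrt(10) , sqrt( 5)/5, sqrt(7 ) , sqrt(17),  sqrt(19),11/2, 23, 93.15 ] 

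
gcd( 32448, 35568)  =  624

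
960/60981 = 320/20327 = 0.02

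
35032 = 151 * 232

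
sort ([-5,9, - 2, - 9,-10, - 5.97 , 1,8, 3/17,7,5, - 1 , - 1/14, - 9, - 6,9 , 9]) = [ - 10, - 9, - 9 , -6, - 5.97  , - 5, - 2 , - 1, - 1/14, 3/17,1, 5, 7,8, 9, 9 , 9]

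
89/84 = 1+ 5/84 =1.06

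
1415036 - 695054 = 719982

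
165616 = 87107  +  78509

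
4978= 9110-4132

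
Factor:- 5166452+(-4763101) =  - 3^1 * 3309851^1 =- 9929553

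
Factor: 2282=2^1*7^1*163^1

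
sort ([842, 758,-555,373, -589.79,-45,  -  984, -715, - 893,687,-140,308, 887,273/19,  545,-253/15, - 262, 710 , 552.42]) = [-984,-893,-715, - 589.79 ,-555,-262, - 140,-45, - 253/15,  273/19, 308,373,545,  552.42,687,710,758,842,887 ] 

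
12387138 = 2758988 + 9628150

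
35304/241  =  146 +118/241 = 146.49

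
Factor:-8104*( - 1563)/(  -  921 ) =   -  2^3*307^( - 1) * 521^1 * 1013^1 =-  4222184/307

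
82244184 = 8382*9812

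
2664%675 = 639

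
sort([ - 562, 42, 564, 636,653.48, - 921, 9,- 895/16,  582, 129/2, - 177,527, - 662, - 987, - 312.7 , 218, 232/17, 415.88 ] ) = [-987,-921, - 662, - 562, - 312.7, - 177, - 895/16, 9, 232/17 , 42,129/2, 218,415.88, 527,564, 582,  636, 653.48] 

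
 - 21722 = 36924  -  58646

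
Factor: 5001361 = 5001361^1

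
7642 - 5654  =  1988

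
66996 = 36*1861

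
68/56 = 1+3/14 =1.21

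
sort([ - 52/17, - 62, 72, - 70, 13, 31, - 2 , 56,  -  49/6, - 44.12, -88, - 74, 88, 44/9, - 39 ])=[ - 88, - 74 , - 70, - 62, - 44.12, - 39, - 49/6, - 52/17, - 2, 44/9, 13,  31, 56, 72, 88 ] 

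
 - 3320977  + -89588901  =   - 92909878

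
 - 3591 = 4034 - 7625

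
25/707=25/707 = 0.04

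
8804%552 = 524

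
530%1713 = 530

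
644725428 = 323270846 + 321454582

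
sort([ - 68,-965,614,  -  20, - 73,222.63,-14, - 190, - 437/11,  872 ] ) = [ - 965,  -  190, - 73, - 68, - 437/11,  -  20,  -  14,222.63,  614 , 872]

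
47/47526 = 47/47526 = 0.00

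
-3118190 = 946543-4064733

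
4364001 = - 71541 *( - 61)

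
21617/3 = 21617/3 =7205.67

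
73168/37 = 73168/37 = 1977.51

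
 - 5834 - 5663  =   - 11497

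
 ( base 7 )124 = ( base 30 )27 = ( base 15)47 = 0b1000011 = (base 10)67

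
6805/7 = 6805/7  =  972.14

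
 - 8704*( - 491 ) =4273664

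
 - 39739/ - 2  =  19869  +  1/2  =  19869.50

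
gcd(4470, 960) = 30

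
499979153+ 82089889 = 582069042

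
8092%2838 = 2416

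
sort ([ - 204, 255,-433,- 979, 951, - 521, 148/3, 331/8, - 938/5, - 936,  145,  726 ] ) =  [ - 979, - 936, - 521, - 433,-204,-938/5,331/8,148/3,  145,255, 726, 951]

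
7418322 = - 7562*( -981)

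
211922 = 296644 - 84722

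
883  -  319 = 564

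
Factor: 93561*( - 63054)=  - 5899395294 = -2^1*3^3*13^1*31^1 * 113^1*2399^1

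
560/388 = 140/97 = 1.44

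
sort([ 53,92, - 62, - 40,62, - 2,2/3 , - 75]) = [ - 75,  -  62, - 40,-2,2/3,53,62,92] 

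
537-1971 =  - 1434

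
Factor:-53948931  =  -3^1*17982977^1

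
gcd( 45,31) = 1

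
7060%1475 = 1160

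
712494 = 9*79166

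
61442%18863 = 4853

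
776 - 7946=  - 7170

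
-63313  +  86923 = 23610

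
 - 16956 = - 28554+11598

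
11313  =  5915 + 5398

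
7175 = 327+6848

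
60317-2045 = 58272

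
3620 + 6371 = 9991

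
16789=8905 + 7884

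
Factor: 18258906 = 2^1*3^1 * 73^1*41687^1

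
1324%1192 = 132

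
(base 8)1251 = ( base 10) 681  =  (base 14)369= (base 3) 221020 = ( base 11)56a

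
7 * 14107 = 98749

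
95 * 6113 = 580735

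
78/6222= 13/1037 = 0.01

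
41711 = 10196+31515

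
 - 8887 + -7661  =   - 16548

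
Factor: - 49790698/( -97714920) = 2^(-2)*3^ ( - 1)*5^ ( - 1)*29^( - 1 )*43^( - 1)*79^2*653^( - 1)*3989^1 = 24895349/48857460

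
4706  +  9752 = 14458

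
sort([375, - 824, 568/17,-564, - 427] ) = [ - 824, -564,-427  ,  568/17, 375]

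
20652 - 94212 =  - 73560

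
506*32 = 16192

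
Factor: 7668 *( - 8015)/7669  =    -  61459020/7669=- 2^2*3^3*5^1*7^1*71^1*229^1*7669^( - 1) 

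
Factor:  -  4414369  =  -31^1*157^1*907^1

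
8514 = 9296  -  782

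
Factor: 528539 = 11^1*48049^1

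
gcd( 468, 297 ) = 9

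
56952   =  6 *9492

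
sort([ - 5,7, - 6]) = [ - 6,-5, 7]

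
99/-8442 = - 11/938 = - 0.01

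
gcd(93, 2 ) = 1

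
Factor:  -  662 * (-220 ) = 2^3*5^1 * 11^1*331^1 = 145640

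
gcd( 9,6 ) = 3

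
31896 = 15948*2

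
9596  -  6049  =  3547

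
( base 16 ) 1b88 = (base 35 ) 5qd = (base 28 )8rk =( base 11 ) 5328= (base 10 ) 7048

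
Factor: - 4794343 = -4794343^1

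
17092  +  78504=95596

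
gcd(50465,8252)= 1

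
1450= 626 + 824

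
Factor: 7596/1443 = 2532/481=2^2*3^1*13^( - 1)*37^ ( -1)*211^1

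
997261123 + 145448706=1142709829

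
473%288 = 185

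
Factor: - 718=-2^1  *  359^1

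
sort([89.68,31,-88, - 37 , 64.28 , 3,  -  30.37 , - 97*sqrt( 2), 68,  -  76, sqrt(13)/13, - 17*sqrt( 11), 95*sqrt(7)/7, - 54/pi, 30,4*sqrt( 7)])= [ - 97*sqrt(2 ), - 88, - 76, -17*sqrt( 11 ), - 37,-30.37, - 54/pi, sqrt(13 )/13,3,4*sqrt(7 ), 30, 31,95*sqrt(7) /7, 64.28, 68, 89.68]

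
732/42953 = 732/42953  =  0.02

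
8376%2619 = 519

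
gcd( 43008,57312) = 96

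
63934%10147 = 3052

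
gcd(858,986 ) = 2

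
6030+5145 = 11175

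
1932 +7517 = 9449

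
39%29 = 10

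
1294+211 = 1505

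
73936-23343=50593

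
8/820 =2/205 = 0.01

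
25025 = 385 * 65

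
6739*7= 47173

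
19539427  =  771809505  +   - 752270078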